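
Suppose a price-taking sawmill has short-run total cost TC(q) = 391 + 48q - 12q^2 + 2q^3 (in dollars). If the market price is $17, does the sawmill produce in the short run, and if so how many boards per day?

Shut down

Variable cost is VC = 48q - 12q^2 + 2q^3, so AVC = VC/q = 48 - 12q + 2q^2 and MC = dTC/dq = 48 - 24q + 6q^2.
AVC is minimized where dAVC/dq = -12 + 4q = 0, at q = 3; min AVC = 48 - 12·3 + 2·3^2 = $30.
Since P = $17 < min AVC = $30, price fails to cover variable cost at any output.
The firm minimizes its loss by shutting down and losing only its fixed cost of $391.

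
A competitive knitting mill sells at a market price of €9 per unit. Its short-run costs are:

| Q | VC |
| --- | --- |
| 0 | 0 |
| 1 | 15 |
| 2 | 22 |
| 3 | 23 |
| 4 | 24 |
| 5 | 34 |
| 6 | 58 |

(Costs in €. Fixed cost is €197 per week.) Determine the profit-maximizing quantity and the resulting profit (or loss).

Q = 4; profit = -€185

Profit at each row (π = 9Q − TC): Q=0: -197; Q=1: -203; Q=2: -201; Q=3: -193; Q=4: -185; Q=5: -186; Q=6: -201.
Profit is maximized at Q = 4. AVC there is 24/4 = €6 ≤ P, so producing beats shutting down (which would give -€197).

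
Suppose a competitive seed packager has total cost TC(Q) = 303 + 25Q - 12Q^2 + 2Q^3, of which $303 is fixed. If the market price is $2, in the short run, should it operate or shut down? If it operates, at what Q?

From TC, MC = TC'(Q) = 25 - 24Q + 6Q^2 and AVC = VC/Q = 25 - 12Q + 2Q^2.
The AVC parabola has its vertex at Q = 12/4 = 3, where AVC = 25 - 12·3 + 2·3^2 = $7.
P = $2 lies below min AVC = $7; no output level covers variable cost.
The firm minimizes its loss by shutting down and losing only its fixed cost of $303.

Shut down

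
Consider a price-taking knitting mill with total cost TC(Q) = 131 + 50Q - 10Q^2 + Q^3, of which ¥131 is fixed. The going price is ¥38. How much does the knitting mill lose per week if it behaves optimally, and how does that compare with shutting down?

AVC = 50 - 10Q + Q^2 has its minimum ¥25 at Q = 5; price ¥38 clears that bar, so the firm operates.
With MC = 50 - 20Q + 3Q^2, P = MC on the upward-sloping part at Q* = 6.
TR = 38·6 = 228. TC = 131 + 156 = 287. Profit = 228 − 287 = -¥59.
That loss of ¥59 beats the ¥131 the firm would lose by shutting down; producing recovers ¥72 of fixed cost.

Profit = -¥59 at Q = 6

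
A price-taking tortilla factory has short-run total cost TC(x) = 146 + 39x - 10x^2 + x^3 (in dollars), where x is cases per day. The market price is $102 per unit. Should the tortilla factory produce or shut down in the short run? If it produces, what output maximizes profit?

Produce at x = 9

Strip out fixed cost: VC = 39x - 10x^2 + x^3. Then AVC = 39 - 10x + x^2 and MC = 39 - 20x + 3x^2.
AVC hits its minimum where MC = AVC, at x = 5, giving min AVC = 39 - 10·5 + 5^2 = $14.
Because $102 ≥ $14, revenue can cover variable cost; the firm operates.
Set P = MC: 102 = 39 - 20x + 3x^2 → -63 - 20x + 3x^2 = 0. The roots are x = -7/3 and x = 9; the profit-maximizing output is on the rising part of MC, so x* = 9.
Check: AVC at x = 9 is $30 ≤ P, so revenue covers variable cost.
Profit = P·x − TC = 102·9 − 416 = $502.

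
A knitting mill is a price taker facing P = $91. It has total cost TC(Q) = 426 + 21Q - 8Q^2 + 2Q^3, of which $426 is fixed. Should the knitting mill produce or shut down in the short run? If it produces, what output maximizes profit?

Produce at Q = 5

Variable cost is VC = 21Q - 8Q^2 + 2Q^3, so AVC = VC/Q = 21 - 8Q + 2Q^2 and MC = dTC/dQ = 21 - 16Q + 6Q^2.
The AVC parabola has its vertex at Q = 8/4 = 2, where AVC = 21 - 8·2 + 2·2^2 = $13.
Because $91 ≥ $13, revenue can cover variable cost; the firm operates.
Set P = MC: 91 = 21 - 16Q + 6Q^2 → -70 - 16Q + 6Q^2 = 0. The roots are Q = -7/3 and Q = 5; the profit-maximizing output is on the rising part of MC, so Q* = 5.
Check: AVC at Q = 5 is $31 ≤ P, so revenue covers variable cost.
Profit = P·Q − TC = 91·5 − 581 = -$126, a loss, but smaller than the $426 fixed cost the firm would lose by shutting down.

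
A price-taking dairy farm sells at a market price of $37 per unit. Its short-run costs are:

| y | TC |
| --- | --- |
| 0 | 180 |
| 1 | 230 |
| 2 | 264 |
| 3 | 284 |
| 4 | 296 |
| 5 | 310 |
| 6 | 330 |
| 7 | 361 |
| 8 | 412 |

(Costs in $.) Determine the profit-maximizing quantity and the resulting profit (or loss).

Compute π = P·y − TC at each output: y=0: -180; y=1: -193; y=2: -190; y=3: -173; y=4: -148; y=5: -125; y=6: -108; y=7: -102; y=8: -116.
Profit is maximized at y = 7. AVC there is 181/7 = $25.86 ≤ P, so producing beats shutting down (which would give -$180).

y = 7; profit = -$102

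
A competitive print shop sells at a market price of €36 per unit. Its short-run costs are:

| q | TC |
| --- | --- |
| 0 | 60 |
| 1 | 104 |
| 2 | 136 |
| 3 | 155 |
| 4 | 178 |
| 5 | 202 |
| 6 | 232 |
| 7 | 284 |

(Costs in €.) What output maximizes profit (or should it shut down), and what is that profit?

Profit at each row (π = 36q − TC): q=0: -60; q=1: -68; q=2: -64; q=3: -47; q=4: -34; q=5: -22; q=6: -16; q=7: -32.
Profit is maximized at q = 6. AVC there is 172/6 = €28.67 ≤ P, so producing beats shutting down (which would give -€60).

q = 6; profit = -€16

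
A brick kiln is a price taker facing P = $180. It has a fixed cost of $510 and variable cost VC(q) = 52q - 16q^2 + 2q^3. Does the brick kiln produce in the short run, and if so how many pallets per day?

Produce at q = 8

Variable cost is VC = 52q - 16q^2 + 2q^3, so AVC = VC/q = 52 - 16q + 2q^2 and MC = dTC/dq = 52 - 32q + 6q^2.
AVC hits its minimum where MC = AVC, at q = 4, giving min AVC = 52 - 16·4 + 2·4^2 = $20.
Because $180 ≥ $20, revenue can cover variable cost; the firm operates.
P = MC gives -128 - 32q + 6q^2 = 0, with roots -8/3 and 8. Take the larger (rising MC): q* = 8.
Check: AVC at q = 8 is $52 ≤ P, so revenue covers variable cost.
Profit = P·q − TC = 180·8 − 926 = $514.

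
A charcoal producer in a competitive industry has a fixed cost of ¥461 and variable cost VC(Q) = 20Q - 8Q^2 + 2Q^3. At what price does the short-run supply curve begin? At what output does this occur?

¥12 per unit, at Q = 2

The firm shuts down when price falls below the minimum of average variable cost. AVC = VC/Q = 20 - 8Q + 2Q^2.
At the minimum of AVC, MC = AVC. MC = 20 - 16Q + 6Q^2; setting MC = AVC gives 4Q^2 - 8Q = 0, so Q = 2. min AVC = 12.
So the shutdown price is ¥12.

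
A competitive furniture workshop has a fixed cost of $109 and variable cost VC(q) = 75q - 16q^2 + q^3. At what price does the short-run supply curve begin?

The firm shuts down when price falls below the minimum of average variable cost. AVC = VC/q = 75 - 16q + q^2.
At the minimum of AVC, MC = AVC. MC = 75 - 32q + 3q^2; setting MC = AVC gives 2q^2 - 16q = 0, so q = 8. min AVC = 11.
The firm shuts down for any P below $11.

$11 per unit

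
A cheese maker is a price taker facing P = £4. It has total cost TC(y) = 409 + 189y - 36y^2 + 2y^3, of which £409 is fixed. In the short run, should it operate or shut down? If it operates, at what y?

Strip out fixed cost: VC = 189y - 36y^2 + 2y^3. Then AVC = 189 - 36y + 2y^2 and MC = 189 - 72y + 6y^2.
The AVC parabola has its vertex at y = 36/4 = 9, where AVC = 189 - 36·9 + 2·9^2 = £27.
With P < min AVC (£4 < £27), every unit sold adds to the loss.
Best response: produce nothing and absorb the £409 fixed cost.

Shut down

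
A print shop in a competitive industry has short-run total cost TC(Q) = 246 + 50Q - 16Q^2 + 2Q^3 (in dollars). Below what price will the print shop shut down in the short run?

The shutdown price is the minimum of AVC. VC = 50Q - 16Q^2 + 2Q^3, so AVC = 50 - 16Q + 2Q^2.
dAVC/dQ = -16 + 4Q = 0 gives Q = 4. min AVC = 50 - 16·4 + 2·4^2 = 18.
The firm shuts down for any P below $18.

$18 per unit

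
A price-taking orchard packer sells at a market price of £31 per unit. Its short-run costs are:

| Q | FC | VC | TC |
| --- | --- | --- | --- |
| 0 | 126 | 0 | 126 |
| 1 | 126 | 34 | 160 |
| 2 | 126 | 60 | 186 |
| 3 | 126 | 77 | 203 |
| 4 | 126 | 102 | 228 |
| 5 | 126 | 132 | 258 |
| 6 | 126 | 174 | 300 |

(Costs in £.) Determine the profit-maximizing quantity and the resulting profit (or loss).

Compute π = P·Q − TC at each output: Q=0: -126; Q=1: -129; Q=2: -124; Q=3: -110; Q=4: -104; Q=5: -103; Q=6: -114.
Profit is maximized at Q = 5. AVC there is 132/5 = £26.40 ≤ P, so producing beats shutting down (which would give -£126).

Q = 5; profit = -£103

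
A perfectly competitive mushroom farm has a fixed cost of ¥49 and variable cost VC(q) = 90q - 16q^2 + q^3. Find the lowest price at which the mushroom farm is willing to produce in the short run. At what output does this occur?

The firm shuts down when price falls below the minimum of average variable cost. AVC = VC/q = 90 - 16q + q^2.
dAVC/dq = -16 + 2q = 0 gives q = 8. min AVC = 90 - 16·8 + 8^2 = 26.
For P < ¥26 the firm produces nothing.

¥26 per unit, at q = 8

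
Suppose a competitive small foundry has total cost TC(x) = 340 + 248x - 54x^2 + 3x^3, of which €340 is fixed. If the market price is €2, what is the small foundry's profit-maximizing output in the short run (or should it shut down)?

Shut down

From TC, MC = TC'(x) = 248 - 108x + 9x^2 and AVC = VC/x = 248 - 54x + 3x^2.
The AVC parabola has its vertex at x = 54/6 = 9, where AVC = 248 - 54·9 + 3·9^2 = €5.
With P < min AVC (€2 < €5), every unit sold adds to the loss.
Best response: produce nothing and absorb the €340 fixed cost.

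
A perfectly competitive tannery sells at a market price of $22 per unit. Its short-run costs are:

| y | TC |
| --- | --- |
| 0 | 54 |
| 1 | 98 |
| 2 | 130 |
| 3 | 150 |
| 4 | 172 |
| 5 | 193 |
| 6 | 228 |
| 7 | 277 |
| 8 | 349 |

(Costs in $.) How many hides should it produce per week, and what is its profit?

Compute π = P·y − TC at each output: y=0: -54; y=1: -76; y=2: -86; y=3: -84; y=4: -84; y=5: -83; y=6: -96; y=7: -123; y=8: -173.
Profit is highest at y = 0. Equivalently, the lowest AVC in the table is 139/5 ≈ $27.80 at y = 5, and P = $22 falls below it — price never covers variable cost, so the firm shuts down and loses only its fixed cost.

y = 0 (shut down); profit = -$54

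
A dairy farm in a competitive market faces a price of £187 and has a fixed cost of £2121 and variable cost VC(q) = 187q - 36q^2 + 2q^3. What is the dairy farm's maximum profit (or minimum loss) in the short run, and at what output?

AVC = 187 - 36q + 2q^2 has its minimum £25 at q = 9; price £187 clears that bar, so the firm operates.
With MC = 187 - 72q + 6q^2, P = MC on the upward-sloping part at q* = 12.
TR = 187·12 = 2244. TC = 2121 + 516 = 2637. Profit = 2244 − 2637 = -£393.
By producing, the firm covers all variable cost plus £1728 of fixed cost; shutting down would lose the full £2121.

Profit = -£393 at q = 12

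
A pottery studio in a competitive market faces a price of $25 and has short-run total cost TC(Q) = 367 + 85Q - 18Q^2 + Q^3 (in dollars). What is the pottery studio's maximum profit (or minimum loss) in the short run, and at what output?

Profit = -$167 at Q = 10

AVC = 85 - 18Q + Q^2; min AVC = $4 at Q = 9. Since P = $25 ≥ min AVC, the firm produces.
MC = 85 - 36Q + 3Q^2. Setting P = MC and taking the root on the rising branch gives Q* = 10.
TR = 25·10 = 250. TC = 367 + 50 = 417. Profit = 250 − 417 = -$167.
That loss of $167 beats the $367 the firm would lose by shutting down; producing recovers $200 of fixed cost.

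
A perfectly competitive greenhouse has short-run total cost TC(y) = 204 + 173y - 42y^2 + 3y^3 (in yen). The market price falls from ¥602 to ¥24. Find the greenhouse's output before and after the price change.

AVC = 173 - 42y + 3y^2, minimized at y = 7 where min AVC = ¥26. MC = 173 - 84y + 9y^2.
At P = ¥602 ≥ min AVC, set P = MC on the rising branch: y = 13.
At P = ¥24 < min AVC = ¥26, price no longer covers variable cost at any output, so the firm shuts down: y = 0.

Output falls from 13 to 0 (the firm shuts down)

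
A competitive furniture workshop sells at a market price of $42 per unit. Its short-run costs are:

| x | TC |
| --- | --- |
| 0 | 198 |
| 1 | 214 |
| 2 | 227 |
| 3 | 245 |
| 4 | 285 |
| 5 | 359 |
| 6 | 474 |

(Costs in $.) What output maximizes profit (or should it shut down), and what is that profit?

Compute π = P·x − TC at each output: x=0: -198; x=1: -172; x=2: -143; x=3: -119; x=4: -117; x=5: -149; x=6: -222.
Profit is maximized at x = 4. AVC there is 87/4 = $21.75 ≤ P, so producing beats shutting down (which would give -$198).

x = 4; profit = -$117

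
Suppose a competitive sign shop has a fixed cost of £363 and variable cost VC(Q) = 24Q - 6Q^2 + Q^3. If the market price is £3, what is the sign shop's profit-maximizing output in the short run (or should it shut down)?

From TC, MC = TC'(Q) = 24 - 12Q + 3Q^2 and AVC = VC/Q = 24 - 6Q + Q^2.
The AVC parabola has its vertex at Q = 6/2 = 3, where AVC = 24 - 6·3 + 3^2 = £15.
P = £3 lies below min AVC = £15; no output level covers variable cost.
The firm minimizes its loss by shutting down and losing only its fixed cost of £363.

Shut down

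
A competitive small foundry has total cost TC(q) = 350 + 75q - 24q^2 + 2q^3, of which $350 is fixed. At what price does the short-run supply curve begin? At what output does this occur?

$3 per unit, at q = 6

The firm shuts down when price falls below the minimum of average variable cost. AVC = VC/q = 75 - 24q + 2q^2.
dAVC/dq = -24 + 4q = 0 gives q = 6. min AVC = 75 - 24·6 + 2·6^2 = 3.
The firm shuts down for any P below $3.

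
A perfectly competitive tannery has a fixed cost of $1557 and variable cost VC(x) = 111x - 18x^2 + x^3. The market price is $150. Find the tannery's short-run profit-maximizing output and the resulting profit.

Profit = -$205 at x = 13

AVC = 111 - 18x + x^2 has its minimum $30 at x = 9; price $150 clears that bar, so the firm operates.
MC = 111 - 36x + 3x^2. Setting P = MC and taking the root on the rising branch gives x* = 13.
TR = 150·13 = 1950. TC = 1557 + 598 = 2155. Profit = 1950 − 2155 = -$205.
Shutting down would mean losing the fixed cost of $1557, so operating at a loss of $205 is better by $1352.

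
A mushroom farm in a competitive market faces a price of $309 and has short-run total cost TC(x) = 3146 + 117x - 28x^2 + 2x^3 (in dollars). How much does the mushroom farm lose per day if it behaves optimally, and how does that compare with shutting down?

AVC = 117 - 28x + 2x^2; min AVC = $19 at x = 7. Since P = $309 ≥ min AVC, the firm produces.
With MC = 117 - 56x + 6x^2, P = MC on the upward-sloping part at x* = 12.
TR = 309·12 = 3708. TC = 3146 + 828 = 3974. Profit = 3708 − 3974 = -$266.
That loss of $266 beats the $3146 the firm would lose by shutting down; producing recovers $2880 of fixed cost.

Profit = -$266 at x = 12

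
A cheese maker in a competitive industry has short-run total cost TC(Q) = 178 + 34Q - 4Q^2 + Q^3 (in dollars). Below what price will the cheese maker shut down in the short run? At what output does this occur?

The shutdown price is the minimum of AVC. VC = 34Q - 4Q^2 + Q^3, so AVC = 34 - 4Q + Q^2.
At the minimum of AVC, MC = AVC. MC = 34 - 8Q + 3Q^2; setting MC = AVC gives 2Q^2 - 4Q = 0, so Q = 2. min AVC = 30.
So the shutdown price is $30.

$30 per unit, at Q = 2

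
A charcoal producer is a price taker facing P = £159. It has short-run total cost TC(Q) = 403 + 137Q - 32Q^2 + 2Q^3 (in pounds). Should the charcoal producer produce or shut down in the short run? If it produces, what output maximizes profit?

Produce at Q = 11

Variable cost is VC = 137Q - 32Q^2 + 2Q^3, so AVC = VC/Q = 137 - 32Q + 2Q^2 and MC = dTC/dQ = 137 - 64Q + 6Q^2.
AVC hits its minimum where MC = AVC, at Q = 8, giving min AVC = 137 - 32·8 + 2·8^2 = £9.
P = £159 exceeds min AVC = £9, so the firm stays open.
P = MC gives -22 - 64Q + 6Q^2 = 0, with roots -1/3 and 11. Take the larger (rising MC): Q* = 11.
Check: AVC at Q = 11 is £27 ≤ P, so revenue covers variable cost.
Profit = P·Q − TC = 159·11 − 700 = £1049.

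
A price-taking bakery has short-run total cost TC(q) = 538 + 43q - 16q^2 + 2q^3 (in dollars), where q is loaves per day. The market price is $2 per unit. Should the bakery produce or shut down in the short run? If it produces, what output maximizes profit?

Shut down

Strip out fixed cost: VC = 43q - 16q^2 + 2q^3. Then AVC = 43 - 16q + 2q^2 and MC = 43 - 32q + 6q^2.
AVC is minimized where dAVC/dq = -16 + 4q = 0, at q = 4; min AVC = 43 - 16·4 + 2·4^2 = $11.
P = $2 lies below min AVC = $11; no output level covers variable cost.
Shutting down limits the loss to fixed cost, $538.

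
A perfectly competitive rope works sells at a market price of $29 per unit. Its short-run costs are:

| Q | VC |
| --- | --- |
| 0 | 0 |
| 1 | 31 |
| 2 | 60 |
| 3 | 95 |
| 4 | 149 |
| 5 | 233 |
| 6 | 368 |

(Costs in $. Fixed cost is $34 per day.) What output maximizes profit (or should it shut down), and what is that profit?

Tabulate TR − TC: Q=0: -34; Q=1: -36; Q=2: -36; Q=3: -42; Q=4: -67; Q=5: -122; Q=6: -228.
Profit is highest at Q = 0. Equivalently, the lowest AVC in the table is 60/2 ≈ $30 at Q = 2, and P = $29 falls below it — price never covers variable cost, so the firm shuts down and loses only its fixed cost.

Q = 0 (shut down); profit = -$34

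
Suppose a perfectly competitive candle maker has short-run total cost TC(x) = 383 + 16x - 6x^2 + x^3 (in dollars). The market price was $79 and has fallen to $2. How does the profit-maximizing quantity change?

Output falls from 7 to 0 (the firm shuts down)

AVC = 16 - 6x + x^2, minimized at x = 3 where min AVC = $7. MC = 16 - 12x + 3x^2.
At P = $79 ≥ min AVC, set P = MC on the rising branch: x = 7.
At P = $2 < min AVC = $7, price no longer covers variable cost at any output, so the firm shuts down: x = 0.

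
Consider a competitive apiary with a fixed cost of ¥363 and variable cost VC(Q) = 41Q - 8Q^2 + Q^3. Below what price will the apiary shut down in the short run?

¥25 per unit

The shutdown price is the minimum of AVC. VC = 41Q - 8Q^2 + Q^3, so AVC = 41 - 8Q + Q^2.
At the minimum of AVC, MC = AVC. MC = 41 - 16Q + 3Q^2; setting MC = AVC gives 2Q^2 - 8Q = 0, so Q = 4. min AVC = 25.
For P < ¥25 the firm produces nothing.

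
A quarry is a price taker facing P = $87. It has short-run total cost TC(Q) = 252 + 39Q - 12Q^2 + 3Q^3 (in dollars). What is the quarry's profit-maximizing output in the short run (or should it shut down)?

Produce at Q = 4

Variable cost is VC = 39Q - 12Q^2 + 3Q^3, so AVC = VC/Q = 39 - 12Q + 3Q^2 and MC = dTC/dQ = 39 - 24Q + 9Q^2.
AVC is minimized where dAVC/dQ = -12 + 6Q = 0, at Q = 2; min AVC = 39 - 12·2 + 3·2^2 = $27.
P = $87 exceeds min AVC = $27, so the firm stays open.
P = MC gives -48 - 24Q + 9Q^2 = 0, with roots -4/3 and 4. Take the larger (rising MC): Q* = 4.
Check: AVC at Q = 4 is $39 ≤ P, so revenue covers variable cost.
Profit = P·Q − TC = 87·4 − 408 = -$60, a loss, but smaller than the $252 fixed cost the firm would lose by shutting down.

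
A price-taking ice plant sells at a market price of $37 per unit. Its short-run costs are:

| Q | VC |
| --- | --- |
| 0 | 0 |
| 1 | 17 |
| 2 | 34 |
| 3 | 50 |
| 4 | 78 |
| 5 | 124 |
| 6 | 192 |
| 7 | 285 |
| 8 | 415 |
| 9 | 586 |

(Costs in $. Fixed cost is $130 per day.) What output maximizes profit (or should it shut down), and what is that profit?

Q = 4; profit = -$60

Tabulate TR − TC: Q=0: -130; Q=1: -110; Q=2: -90; Q=3: -69; Q=4: -60; Q=5: -69; Q=6: -100; Q=7: -156; Q=8: -249; Q=9: -383.
Profit is maximized at Q = 4. AVC there is 78/4 = $19.50 ≤ P, so producing beats shutting down (which would give -$130).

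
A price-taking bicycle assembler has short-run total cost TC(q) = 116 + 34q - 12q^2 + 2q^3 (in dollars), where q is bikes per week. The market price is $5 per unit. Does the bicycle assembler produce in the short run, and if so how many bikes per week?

Shut down

From TC, MC = TC'(q) = 34 - 24q + 6q^2 and AVC = VC/q = 34 - 12q + 2q^2.
AVC hits its minimum where MC = AVC, at q = 3, giving min AVC = 34 - 12·3 + 2·3^2 = $16.
With P < min AVC ($5 < $16), every unit sold adds to the loss.
Best response: produce nothing and absorb the $116 fixed cost.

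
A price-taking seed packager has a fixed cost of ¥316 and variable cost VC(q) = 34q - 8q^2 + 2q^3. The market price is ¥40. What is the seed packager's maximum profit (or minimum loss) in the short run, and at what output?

Profit = -¥280 at q = 3

AVC = 34 - 8q + 2q^2 has its minimum ¥26 at q = 2; price ¥40 clears that bar, so the firm operates.
MC = 34 - 16q + 6q^2. Setting P = MC and taking the root on the rising branch gives q* = 3.
TR = 40·3 = 120. TC = 316 + 84 = 400. Profit = 120 − 400 = -¥280.
By producing, the firm covers all variable cost plus ¥36 of fixed cost; shutting down would lose the full ¥316.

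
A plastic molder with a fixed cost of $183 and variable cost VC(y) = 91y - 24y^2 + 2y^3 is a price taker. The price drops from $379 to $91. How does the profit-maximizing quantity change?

AVC = 91 - 24y + 2y^2, minimized at y = 6 where min AVC = $19. MC = 91 - 48y + 6y^2.
With P = $379 above the shutdown price, P = MC gives y = 12.
At P = $91 ≥ min AVC, set P = MC: y = 8. The firm stays open but cuts output.

Output falls from 12 to 8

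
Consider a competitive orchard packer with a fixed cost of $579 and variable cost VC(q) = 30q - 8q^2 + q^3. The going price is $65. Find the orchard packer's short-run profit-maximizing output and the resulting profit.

Profit = -$285 at q = 7

AVC = 30 - 8q + q^2 has its minimum $14 at q = 4; price $65 clears that bar, so the firm operates.
With MC = 30 - 16q + 3q^2, P = MC on the upward-sloping part at q* = 7.
TR = 65·7 = 455. TC = 579 + 161 = 740. Profit = 455 − 740 = -$285.
By producing, the firm covers all variable cost plus $294 of fixed cost; shutting down would lose the full $579.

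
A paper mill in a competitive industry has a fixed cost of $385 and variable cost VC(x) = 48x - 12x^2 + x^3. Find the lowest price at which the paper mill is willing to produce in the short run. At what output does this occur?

Short-run supply begins at min AVC. From VC = 48x - 12x^2 + x^3, AVC = 48 - 12x + x^2.
dAVC/dx = -12 + 2x = 0 gives x = 6. min AVC = 48 - 12·6 + 6^2 = 12.
For P < $12 the firm produces nothing.

$12 per unit, at x = 6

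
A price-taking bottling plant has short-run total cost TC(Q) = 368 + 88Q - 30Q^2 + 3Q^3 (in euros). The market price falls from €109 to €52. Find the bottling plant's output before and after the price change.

Output falls from 7 to 6

AVC = 88 - 30Q + 3Q^2, minimized at Q = 5 where min AVC = €13. MC = 88 - 60Q + 9Q^2.
At P = €109 ≥ min AVC, set P = MC on the rising branch: Q = 7.
At P = €52 ≥ min AVC, set P = MC: Q = 6. The firm stays open but cuts output.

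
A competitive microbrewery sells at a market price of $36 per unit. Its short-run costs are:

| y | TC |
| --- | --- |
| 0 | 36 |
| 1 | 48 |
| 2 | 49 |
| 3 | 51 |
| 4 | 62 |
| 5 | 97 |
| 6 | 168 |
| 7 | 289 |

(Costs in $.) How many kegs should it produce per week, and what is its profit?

y = 5; profit = $83

Profit at each row (π = 36y − TC): y=0: -36; y=1: -12; y=2: 23; y=3: 57; y=4: 82; y=5: 83; y=6: 48; y=7: -37.
Profit is maximized at y = 5. AVC there is 61/5 = $12.20 ≤ P, so producing beats shutting down (which would give -$36).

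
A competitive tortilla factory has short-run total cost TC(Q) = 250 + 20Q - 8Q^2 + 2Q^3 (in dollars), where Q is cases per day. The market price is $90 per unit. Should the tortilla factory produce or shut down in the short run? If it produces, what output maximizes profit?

Produce at Q = 5

From TC, MC = TC'(Q) = 20 - 16Q + 6Q^2 and AVC = VC/Q = 20 - 8Q + 2Q^2.
The AVC parabola has its vertex at Q = 8/4 = 2, where AVC = 20 - 8·2 + 2·2^2 = $12.
Since P = $90 ≥ min AVC = $12, price covers variable cost and the firm should produce.
Set P = MC: 90 = 20 - 16Q + 6Q^2 → -70 - 16Q + 6Q^2 = 0. The roots are Q = -7/3 and Q = 5; the profit-maximizing output is on the rising part of MC, so Q* = 5.
Check: AVC at Q = 5 is $30 ≤ P, so revenue covers variable cost.
Profit = P·Q − TC = 90·5 − 400 = $50.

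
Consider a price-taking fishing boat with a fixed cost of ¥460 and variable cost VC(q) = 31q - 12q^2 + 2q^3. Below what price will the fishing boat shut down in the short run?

¥13 per unit

The firm shuts down when price falls below the minimum of average variable cost. AVC = VC/q = 31 - 12q + 2q^2.
dAVC/dq = -12 + 4q = 0 gives q = 3. min AVC = 31 - 12·3 + 2·3^2 = 13.
The firm shuts down for any P below ¥13.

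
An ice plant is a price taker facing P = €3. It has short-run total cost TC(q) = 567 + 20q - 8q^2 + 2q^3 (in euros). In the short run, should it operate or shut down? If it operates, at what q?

From TC, MC = TC'(q) = 20 - 16q + 6q^2 and AVC = VC/q = 20 - 8q + 2q^2.
The AVC parabola has its vertex at q = 8/4 = 2, where AVC = 20 - 8·2 + 2·2^2 = €12.
Since P = €3 < min AVC = €12, price fails to cover variable cost at any output.
Best response: produce nothing and absorb the €567 fixed cost.

Shut down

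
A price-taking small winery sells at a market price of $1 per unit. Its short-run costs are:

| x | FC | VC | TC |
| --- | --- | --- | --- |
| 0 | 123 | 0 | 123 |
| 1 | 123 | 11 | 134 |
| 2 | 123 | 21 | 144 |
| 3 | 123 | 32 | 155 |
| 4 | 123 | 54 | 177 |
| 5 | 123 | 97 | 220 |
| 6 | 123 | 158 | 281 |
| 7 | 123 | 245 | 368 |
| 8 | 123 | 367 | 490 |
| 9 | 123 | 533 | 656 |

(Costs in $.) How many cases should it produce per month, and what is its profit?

Tabulate TR − TC: x=0: -123; x=1: -133; x=2: -142; x=3: -152; x=4: -173; x=5: -215; x=6: -275; x=7: -361; x=8: -482; x=9: -647.
Profit is highest at x = 0. Equivalently, the lowest AVC in the table is 21/2 ≈ $10.50 at x = 2, and P = $1 falls below it — price never covers variable cost, so the firm shuts down and loses only its fixed cost.

x = 0 (shut down); profit = -$123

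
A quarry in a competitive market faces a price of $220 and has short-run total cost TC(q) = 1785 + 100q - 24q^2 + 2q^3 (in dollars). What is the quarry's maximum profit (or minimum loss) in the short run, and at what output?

Profit = -$185 at q = 10

AVC = 100 - 24q + 2q^2 has its minimum $28 at q = 6; price $220 clears that bar, so the firm operates.
MC = 100 - 48q + 6q^2. Setting P = MC and taking the root on the rising branch gives q* = 10.
TR = 220·10 = 2200. TC = 1785 + 600 = 2385. Profit = 2200 − 2385 = -$185.
That loss of $185 beats the $1785 the firm would lose by shutting down; producing recovers $1600 of fixed cost.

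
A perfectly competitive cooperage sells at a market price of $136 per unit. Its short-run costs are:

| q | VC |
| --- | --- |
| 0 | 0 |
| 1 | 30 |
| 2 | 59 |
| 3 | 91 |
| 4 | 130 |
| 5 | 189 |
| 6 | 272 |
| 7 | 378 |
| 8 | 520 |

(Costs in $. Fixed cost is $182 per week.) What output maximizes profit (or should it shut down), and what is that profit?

Profit at each row (π = 136q − TC): q=0: -182; q=1: -76; q=2: 31; q=3: 135; q=4: 232; q=5: 309; q=6: 362; q=7: 392; q=8: 386.
Profit is maximized at q = 7. AVC there is 378/7 = $54 ≤ P, so producing beats shutting down (which would give -$182).

q = 7; profit = $392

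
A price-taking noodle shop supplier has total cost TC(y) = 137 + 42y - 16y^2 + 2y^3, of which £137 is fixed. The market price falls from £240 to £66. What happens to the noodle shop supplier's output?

Output falls from 9 to 6

MC = 42 - 32y + 6y^2; the shutdown threshold is min AVC = £10 (at y = 4).
With P = £240 above the shutdown price, P = MC gives y = 9.
At P = £66 ≥ min AVC, set P = MC: y = 6. The firm stays open but cuts output.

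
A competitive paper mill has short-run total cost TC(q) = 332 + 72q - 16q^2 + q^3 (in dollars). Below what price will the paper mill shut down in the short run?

Short-run supply begins at min AVC. From VC = 72q - 16q^2 + q^3, AVC = 72 - 16q + q^2.
dAVC/dq = -16 + 2q = 0 gives q = 8. min AVC = 72 - 16·8 + 8^2 = 8.
So the shutdown price is $8.

$8 per unit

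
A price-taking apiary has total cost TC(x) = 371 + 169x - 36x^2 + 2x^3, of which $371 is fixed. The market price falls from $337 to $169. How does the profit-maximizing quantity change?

Output falls from 14 to 12

AVC = 169 - 36x + 2x^2, minimized at x = 9 where min AVC = $7. MC = 169 - 72x + 6x^2.
With P = $337 above the shutdown price, P = MC gives x = 14.
At P = $169 ≥ min AVC, set P = MC: x = 12. The firm stays open but cuts output.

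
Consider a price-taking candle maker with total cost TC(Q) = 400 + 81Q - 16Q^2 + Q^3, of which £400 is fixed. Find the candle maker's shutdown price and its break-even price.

Shutdown price = £17; break-even price = £61

Shutdown price = min AVC. AVC = 81 - 16Q + Q^2, with vertex at Q = 8 and minimum £17.
ATC = 400/Q + 81 - 16Q + Q^2. Setting dATC/dQ = −400/Q^2 − 16 + 2Q = 0 gives Q = 10 (since 2·10^3 − 16·10^2 = 400).
min ATC = 400/10 + 81 − 16·10 + 10^2 = £61. That is the break-even price.
For £17 ≤ P < £61 the firm produces at a loss; below £17 it shuts down.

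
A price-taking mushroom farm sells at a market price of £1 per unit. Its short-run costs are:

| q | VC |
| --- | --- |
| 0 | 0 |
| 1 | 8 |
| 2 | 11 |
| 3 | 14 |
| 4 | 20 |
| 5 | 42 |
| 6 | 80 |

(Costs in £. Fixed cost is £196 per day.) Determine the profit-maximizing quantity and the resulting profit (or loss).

Profit at each row (π = 1q − TC): q=0: -196; q=1: -203; q=2: -205; q=3: -207; q=4: -212; q=5: -233; q=6: -270.
Profit is highest at q = 0. Equivalently, the lowest AVC in the table is 14/3 ≈ £4.67 at q = 3, and P = £1 falls below it — price never covers variable cost, so the firm shuts down and loses only its fixed cost.

q = 0 (shut down); profit = -£196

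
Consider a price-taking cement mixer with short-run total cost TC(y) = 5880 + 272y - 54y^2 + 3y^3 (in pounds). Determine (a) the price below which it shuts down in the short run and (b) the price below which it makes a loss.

Shutdown price = min AVC. AVC = 272 - 54y + 3y^2, with vertex at y = 9 and minimum £29.
ATC = 5880/y + 272 - 54y + 3y^2. Setting dATC/dy = −5880/y^2 − 54 + 6y = 0 gives y = 14 (since 6·14^3 − 54·14^2 = 5880).
min ATC = 5880/14 + 272 − 54·14 + 3·14^2 = £524. That is the break-even price.
Between these two prices the firm operates at a loss; above £524 it earns a profit.

Shutdown price = £29; break-even price = £524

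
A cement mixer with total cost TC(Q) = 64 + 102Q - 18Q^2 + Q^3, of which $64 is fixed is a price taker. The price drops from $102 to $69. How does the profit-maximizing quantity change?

AVC = 102 - 18Q + Q^2, minimized at Q = 9 where min AVC = $21. MC = 102 - 36Q + 3Q^2.
With P = $102 above the shutdown price, P = MC gives Q = 12.
At P = $69 ≥ min AVC, set P = MC: Q = 11. The firm stays open but cuts output.

Output falls from 12 to 11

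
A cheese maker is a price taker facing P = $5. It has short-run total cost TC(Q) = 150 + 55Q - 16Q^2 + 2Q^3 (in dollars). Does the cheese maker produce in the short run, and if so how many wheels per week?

Strip out fixed cost: VC = 55Q - 16Q^2 + 2Q^3. Then AVC = 55 - 16Q + 2Q^2 and MC = 55 - 32Q + 6Q^2.
The AVC parabola has its vertex at Q = 16/4 = 4, where AVC = 55 - 16·4 + 2·4^2 = $23.
P = $5 lies below min AVC = $23; no output level covers variable cost.
Best response: produce nothing and absorb the $150 fixed cost.

Shut down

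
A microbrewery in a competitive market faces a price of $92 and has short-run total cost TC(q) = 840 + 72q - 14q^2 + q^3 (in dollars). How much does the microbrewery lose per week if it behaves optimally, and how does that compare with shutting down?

AVC = 72 - 14q + q^2; min AVC = $23 at q = 7. Since P = $92 ≥ min AVC, the firm produces.
With MC = 72 - 28q + 3q^2, P = MC on the upward-sloping part at q* = 10.
TR = 92·10 = 920. TC = 840 + 320 = 1160. Profit = 920 − 1160 = -$240.
By producing, the firm covers all variable cost plus $600 of fixed cost; shutting down would lose the full $840.

Profit = -$240 at q = 10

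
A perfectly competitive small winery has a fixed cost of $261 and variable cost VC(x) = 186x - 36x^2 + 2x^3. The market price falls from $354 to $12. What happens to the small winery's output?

Output falls from 14 to 0 (the firm shuts down)

AVC = 186 - 36x + 2x^2, minimized at x = 9 where min AVC = $24. MC = 186 - 72x + 6x^2.
At P = $354 ≥ min AVC, set P = MC on the rising branch: x = 14.
At P = $12 < min AVC = $24, price no longer covers variable cost at any output, so the firm shuts down: x = 0.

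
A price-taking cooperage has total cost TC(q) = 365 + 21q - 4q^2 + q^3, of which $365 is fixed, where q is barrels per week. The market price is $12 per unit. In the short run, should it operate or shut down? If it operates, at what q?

From TC, MC = TC'(q) = 21 - 8q + 3q^2 and AVC = VC/q = 21 - 4q + q^2.
AVC is minimized where dAVC/dq = -4 + 2q = 0, at q = 2; min AVC = 21 - 4·2 + 2^2 = $17.
P = $12 lies below min AVC = $17; no output level covers variable cost.
Best response: produce nothing and absorb the $365 fixed cost.

Shut down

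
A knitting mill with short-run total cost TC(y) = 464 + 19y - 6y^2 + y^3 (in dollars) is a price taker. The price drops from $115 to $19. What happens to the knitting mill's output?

MC = 19 - 12y + 3y^2; the shutdown threshold is min AVC = $10 (at y = 3).
With P = $115 above the shutdown price, P = MC gives y = 8.
At P = $19 ≥ min AVC, set P = MC: y = 4. The firm stays open but cuts output.

Output falls from 8 to 4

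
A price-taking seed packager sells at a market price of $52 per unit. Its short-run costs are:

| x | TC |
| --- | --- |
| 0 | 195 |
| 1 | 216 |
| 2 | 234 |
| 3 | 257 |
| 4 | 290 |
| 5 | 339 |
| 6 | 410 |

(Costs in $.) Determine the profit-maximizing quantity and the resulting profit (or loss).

Tabulate TR − TC: x=0: -195; x=1: -164; x=2: -130; x=3: -101; x=4: -82; x=5: -79; x=6: -98.
Profit is maximized at x = 5. AVC there is 144/5 = $28.80 ≤ P, so producing beats shutting down (which would give -$195).

x = 5; profit = -$79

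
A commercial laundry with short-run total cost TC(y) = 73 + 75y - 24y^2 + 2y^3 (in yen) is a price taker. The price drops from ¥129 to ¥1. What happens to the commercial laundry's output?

Output falls from 9 to 0 (the firm shuts down)

MC = 75 - 48y + 6y^2; the shutdown threshold is min AVC = ¥3 (at y = 6).
With P = ¥129 above the shutdown price, P = MC gives y = 9.
At P = ¥1 < min AVC = ¥3, price no longer covers variable cost at any output, so the firm shuts down: y = 0.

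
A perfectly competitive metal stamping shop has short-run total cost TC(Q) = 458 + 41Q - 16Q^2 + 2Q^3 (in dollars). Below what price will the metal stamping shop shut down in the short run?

$9 per unit

Short-run supply begins at min AVC. From VC = 41Q - 16Q^2 + 2Q^3, AVC = 41 - 16Q + 2Q^2.
At the minimum of AVC, MC = AVC. MC = 41 - 32Q + 6Q^2; setting MC = AVC gives 4Q^2 - 16Q = 0, so Q = 4. min AVC = 9.
So the shutdown price is $9.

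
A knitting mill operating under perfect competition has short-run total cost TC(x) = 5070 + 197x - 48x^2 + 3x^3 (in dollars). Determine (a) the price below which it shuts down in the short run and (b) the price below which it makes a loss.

Shutdown price = min AVC. AVC = 197 - 48x + 3x^2, with vertex at x = 8 and minimum $5.
ATC = 5070/x + 197 - 48x + 3x^2. Setting dATC/dx = −5070/x^2 − 48 + 6x = 0 gives x = 13 (since 6·13^3 − 48·13^2 = 5070).
min ATC = 5070/13 + 197 − 48·13 + 3·13^2 = $470. That is the break-even price.
Between these two prices the firm operates at a loss; above $470 it earns a profit.

Shutdown price = $5; break-even price = $470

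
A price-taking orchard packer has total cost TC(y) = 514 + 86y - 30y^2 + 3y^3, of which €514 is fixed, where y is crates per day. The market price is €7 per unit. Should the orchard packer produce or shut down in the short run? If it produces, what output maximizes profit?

Shut down

Variable cost is VC = 86y - 30y^2 + 3y^3, so AVC = VC/y = 86 - 30y + 3y^2 and MC = dTC/dy = 86 - 60y + 9y^2.
AVC hits its minimum where MC = AVC, at y = 5, giving min AVC = 86 - 30·5 + 3·5^2 = €11.
P = €7 lies below min AVC = €11; no output level covers variable cost.
Best response: produce nothing and absorb the €514 fixed cost.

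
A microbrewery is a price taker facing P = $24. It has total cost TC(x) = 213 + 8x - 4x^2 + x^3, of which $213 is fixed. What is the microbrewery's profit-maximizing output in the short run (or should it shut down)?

Produce at x = 4

From TC, MC = TC'(x) = 8 - 8x + 3x^2 and AVC = VC/x = 8 - 4x + x^2.
AVC hits its minimum where MC = AVC, at x = 2, giving min AVC = 8 - 4·2 + 2^2 = $4.
Since P = $24 ≥ min AVC = $4, price covers variable cost and the firm should produce.
Set P = MC: 24 = 8 - 8x + 3x^2 → -16 - 8x + 3x^2 = 0. The roots are x = -4/3 and x = 4; the profit-maximizing output is on the rising part of MC, so x* = 4.
Check: AVC at x = 4 is $8 ≤ P, so revenue covers variable cost.
Profit = P·x − TC = 24·4 − 245 = -$149, a loss, but smaller than the $213 fixed cost the firm would lose by shutting down.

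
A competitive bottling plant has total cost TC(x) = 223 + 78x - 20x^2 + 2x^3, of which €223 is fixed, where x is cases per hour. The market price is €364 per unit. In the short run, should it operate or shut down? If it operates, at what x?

From TC, MC = TC'(x) = 78 - 40x + 6x^2 and AVC = VC/x = 78 - 20x + 2x^2.
AVC hits its minimum where MC = AVC, at x = 5, giving min AVC = 78 - 20·5 + 2·5^2 = €28.
P = €364 exceeds min AVC = €28, so the firm stays open.
P = MC gives -286 - 40x + 6x^2 = 0, with roots -13/3 and 11. Take the larger (rising MC): x* = 11.
Check: AVC at x = 11 is €100 ≤ P, so revenue covers variable cost.
Profit = P·x − TC = 364·11 − 1323 = €2681.

Produce at x = 11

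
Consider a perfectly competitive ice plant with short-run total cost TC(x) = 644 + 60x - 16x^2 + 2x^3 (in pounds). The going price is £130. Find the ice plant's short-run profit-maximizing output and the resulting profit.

Profit = -£56 at x = 7

AVC = 60 - 16x + 2x^2 has its minimum £28 at x = 4; price £130 clears that bar, so the firm operates.
MC = 60 - 32x + 6x^2. Setting P = MC and taking the root on the rising branch gives x* = 7.
TR = 130·7 = 910. TC = 644 + 322 = 966. Profit = 910 − 966 = -£56.
By producing, the firm covers all variable cost plus £588 of fixed cost; shutting down would lose the full £644.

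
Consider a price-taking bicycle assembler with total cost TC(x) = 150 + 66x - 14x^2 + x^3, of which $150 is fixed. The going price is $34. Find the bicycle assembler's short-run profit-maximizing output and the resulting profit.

AVC = 66 - 14x + x^2 has its minimum $17 at x = 7; price $34 clears that bar, so the firm operates.
MC = 66 - 28x + 3x^2. Setting P = MC and taking the root on the rising branch gives x* = 8.
TR = 34·8 = 272. TC = 150 + 144 = 294. Profit = 272 − 294 = -$22.
Shutting down would mean losing the fixed cost of $150, so operating at a loss of $22 is better by $128.

Profit = -$22 at x = 8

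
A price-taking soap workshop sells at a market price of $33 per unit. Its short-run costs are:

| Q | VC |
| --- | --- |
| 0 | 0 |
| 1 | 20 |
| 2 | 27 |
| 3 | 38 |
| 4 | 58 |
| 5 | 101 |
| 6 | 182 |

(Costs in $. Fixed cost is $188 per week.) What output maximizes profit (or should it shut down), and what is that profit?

Q = 4; profit = -$114

Compute π = P·Q − TC at each output: Q=0: -188; Q=1: -175; Q=2: -149; Q=3: -127; Q=4: -114; Q=5: -124; Q=6: -172.
Profit is maximized at Q = 4. AVC there is 58/4 = $14.50 ≤ P, so producing beats shutting down (which would give -$188).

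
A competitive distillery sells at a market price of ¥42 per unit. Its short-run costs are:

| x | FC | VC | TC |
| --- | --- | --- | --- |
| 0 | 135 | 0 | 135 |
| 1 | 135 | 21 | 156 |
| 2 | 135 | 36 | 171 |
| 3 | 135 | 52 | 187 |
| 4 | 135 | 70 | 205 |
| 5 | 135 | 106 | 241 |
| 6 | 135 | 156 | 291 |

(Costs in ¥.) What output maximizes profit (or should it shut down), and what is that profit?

x = 5; profit = -¥31

Compute π = P·x − TC at each output: x=0: -135; x=1: -114; x=2: -87; x=3: -61; x=4: -37; x=5: -31; x=6: -39.
Profit is maximized at x = 5. AVC there is 106/5 = ¥21.20 ≤ P, so producing beats shutting down (which would give -¥135).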